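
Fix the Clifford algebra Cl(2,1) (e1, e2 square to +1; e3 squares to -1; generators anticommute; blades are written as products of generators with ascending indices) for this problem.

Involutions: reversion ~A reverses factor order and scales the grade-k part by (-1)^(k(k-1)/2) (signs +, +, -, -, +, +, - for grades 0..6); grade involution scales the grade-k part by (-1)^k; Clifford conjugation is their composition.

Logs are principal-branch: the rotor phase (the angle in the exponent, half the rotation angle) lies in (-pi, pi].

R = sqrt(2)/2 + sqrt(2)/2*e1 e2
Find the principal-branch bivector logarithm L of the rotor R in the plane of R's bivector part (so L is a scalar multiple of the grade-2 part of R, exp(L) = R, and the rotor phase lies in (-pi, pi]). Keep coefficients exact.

The scalar part of R is sqrt(2)/2, which fixes the principal-branch rotor phase; the unit plane is then the bivector part divided by the sine of that phase, and L is that plane scaled by the phase.
Concretely: cos(phase) = sqrt(2)/2 gives phase = ±pi/4, and since phase/sin(phase) is even the sign is immaterial: L = (phase/sin(phase)) * <R>_2 = (sqrt(2)*pi/4) * <R>_2.
Answer: pi/4*e1 e2


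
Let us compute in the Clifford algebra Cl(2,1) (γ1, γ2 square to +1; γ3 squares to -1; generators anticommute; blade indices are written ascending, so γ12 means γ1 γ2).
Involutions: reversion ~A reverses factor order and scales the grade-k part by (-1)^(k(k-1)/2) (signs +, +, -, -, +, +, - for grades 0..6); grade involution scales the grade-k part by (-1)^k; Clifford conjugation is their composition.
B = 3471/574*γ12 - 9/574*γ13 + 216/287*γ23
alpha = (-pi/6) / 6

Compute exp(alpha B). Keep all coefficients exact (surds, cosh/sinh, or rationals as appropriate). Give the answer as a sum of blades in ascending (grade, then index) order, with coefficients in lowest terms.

B^2 term by term: the squares give (3471/574)^2*(γ12)^2 + (-9/574)^2*(γ13)^2 + (216/287)^2*(γ23)^2 = 12047841/329476*(-1) + 81/329476*(+1) + 46656/82369*(+1) = -36 (each basis 2-blade squares to minus the product of its generators' squares); cross terms between blades sharing an index anticommute and cancel. So B^2 = -36.
B^2 = -36 — circular case — the even/odd split gives cos and sin: l = 6, alpha*l = -pi/6, so exp(alpha B) = cos(-pi/6) + (sin(-pi/6)/6)*B = sqrt(3)/2 + (-1/12)*B.
Answer: sqrt(3)/2 - 1157/2296*γ12 + 3/2296*γ13 - 18/287*γ23


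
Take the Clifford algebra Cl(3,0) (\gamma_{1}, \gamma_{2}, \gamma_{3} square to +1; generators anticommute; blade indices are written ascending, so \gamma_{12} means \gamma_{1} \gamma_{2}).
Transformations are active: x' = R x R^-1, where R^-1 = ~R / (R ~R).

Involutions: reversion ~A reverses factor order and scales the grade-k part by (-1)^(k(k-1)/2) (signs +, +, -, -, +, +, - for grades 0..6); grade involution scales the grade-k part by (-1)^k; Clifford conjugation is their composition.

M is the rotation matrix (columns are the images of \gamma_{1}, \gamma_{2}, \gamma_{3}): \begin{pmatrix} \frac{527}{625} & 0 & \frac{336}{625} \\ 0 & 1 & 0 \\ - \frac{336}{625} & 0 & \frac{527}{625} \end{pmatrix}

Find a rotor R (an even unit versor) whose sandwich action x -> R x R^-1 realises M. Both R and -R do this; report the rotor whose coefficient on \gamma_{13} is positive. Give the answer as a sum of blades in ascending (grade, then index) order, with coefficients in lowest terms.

Method: write R = a + b12*\gamma_{12} + b13*\gamma_{13} + b23*\gamma_{23} with a^2 + b12^2 + b13^2 + b23^2 = 1 (so R^-1 = ~R). Expanding the columns R e_j ~R gives tr M = 4a^2 - 1 and, from the antisymmetric part, M21 - M12 = -4a*b12, M13 - M31 = 4a*b13, M32 - M23 = -4a*b23.
Here tr M = \frac{1679}{625}, so a^2 = (1 + tr M)/4 = \frac{576}{625} and a = ±\frac{24}{25}. Taking a = \frac{24}{25}: M21 - M12 = 0, M13 - M31 = \frac{672}{625}, M32 - M23 = 0, giving b12 = 0, b13 = \frac{7}{25}, b23 = 0, i.e. R = \frac{24}{25} + \frac{7}{25} \gamma_{13}.
Its \gamma_{13} coefficient is already positive.
Answer: \frac{24}{25} + \frac{7}{25} \gamma_{13}. Uniqueness: Spin(3) -> SO(3) maps R and -R to the same rotation of trace \frac{1679}{625}; fixing the sign of the \gamma_{13} coefficient removes the ambiguity.


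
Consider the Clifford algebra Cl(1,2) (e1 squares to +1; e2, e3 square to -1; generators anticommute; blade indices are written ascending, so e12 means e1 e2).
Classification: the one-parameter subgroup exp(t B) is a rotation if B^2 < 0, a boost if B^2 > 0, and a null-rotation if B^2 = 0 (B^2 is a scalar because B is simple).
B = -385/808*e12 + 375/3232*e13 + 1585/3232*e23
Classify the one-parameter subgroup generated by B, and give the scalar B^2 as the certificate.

B^2 term by term: the squares give (-385/808)^2*(e12)^2 + (375/3232)^2*(e13)^2 + (1585/3232)^2*(e23)^2 = 148225/652864*(+1) + 140625/10445824*(+1) + 2512225/10445824*(-1) = 0 (each basis 2-blade squares to minus the product of its generators' squares); cross terms between blades sharing an index anticommute and cancel. So B^2 = 0.
Answer: null-rotation, certificate B^2 = 0. One invariant decides it: the square 0 survives every conjugation, and its sign is exactly the classification.


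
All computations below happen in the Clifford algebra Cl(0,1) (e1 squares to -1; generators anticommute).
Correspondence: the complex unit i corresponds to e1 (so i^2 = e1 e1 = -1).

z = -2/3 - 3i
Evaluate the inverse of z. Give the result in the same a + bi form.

In blades: z = -2/3 - 3*e1.
With qbar = -2/3 + 3*e1 (scalar fixed, mapped units negated), z qbar = 85/9 (the sum of squared coefficients), so z^-1 = qbar / (85/9) = -6/85 + 27/85*e1; translating back:
Answer: -6/85 + 27/85*i


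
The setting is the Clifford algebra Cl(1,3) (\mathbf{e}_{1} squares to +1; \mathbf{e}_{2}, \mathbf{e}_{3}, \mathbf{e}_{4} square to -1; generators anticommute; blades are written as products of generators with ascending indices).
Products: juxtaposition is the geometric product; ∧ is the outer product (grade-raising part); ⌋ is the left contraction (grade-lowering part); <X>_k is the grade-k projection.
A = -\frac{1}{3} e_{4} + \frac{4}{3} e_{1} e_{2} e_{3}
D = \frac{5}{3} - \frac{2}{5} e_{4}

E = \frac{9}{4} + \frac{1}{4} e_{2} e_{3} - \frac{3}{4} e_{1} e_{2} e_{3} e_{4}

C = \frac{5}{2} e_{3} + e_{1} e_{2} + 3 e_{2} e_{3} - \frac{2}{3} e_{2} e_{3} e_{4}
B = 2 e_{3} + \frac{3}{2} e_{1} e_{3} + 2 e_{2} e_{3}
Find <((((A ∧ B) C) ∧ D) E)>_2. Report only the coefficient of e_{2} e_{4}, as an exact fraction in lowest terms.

step 1: \frac{2}{3} e_{3} e_{4} - \frac{1}{2} e_{1} e_{3} e_{4} - \frac{2}{3} e_{2} e_{3} e_{4}
step 2: \frac{4}{9} + \frac{4}{9} e_{2} + \frac{11}{3} e_{4} - \frac{1}{3} e_{1} e_{2} - \frac{5}{4} e_{1} e_{4} + \frac{1}{3} e_{2} e_{4} - \frac{3}{2} e_{1} e_{2} e_{4} - \frac{2}{3} e_{1} e_{3} e_{4} - \frac{1}{2} e_{2} e_{3} e_{4} + \frac{2}{3} e_{1} e_{2} e_{3} e_{4}
step 3: \frac{20}{27} + \frac{20}{27} e_{2} + \frac{89}{15} e_{4} - \frac{5}{9} e_{1} e_{2} - \frac{25}{12} e_{1} e_{4} + \frac{17}{45} e_{2} e_{4} - \frac{71}{30} e_{1} e_{2} e_{4} - \frac{10}{9} e_{1} e_{3} e_{4} - \frac{5}{6} e_{2} e_{3} e_{4} + \frac{10}{9} e_{1} e_{2} e_{3} e_{4}
step 4: \frac{5}{2} - \frac{5}{8} e_{1} + \frac{5}{6} e_{2} + \frac{1717}{1080} e_{3} + \frac{1627}{120} e_{4} - \frac{5}{4} e_{1} e_{2} - \frac{13}{90} e_{1} e_{3} - \frac{715}{144} e_{1} e_{4} + \frac{755}{432} e_{2} e_{3} + \frac{17}{20} e_{2} e_{4} + \frac{29}{90} e_{3} e_{4} - \frac{89}{20} e_{1} e_{2} e_{3} - \frac{2017}{360} e_{1} e_{2} e_{4} - \frac{887}{360} e_{1} e_{3} e_{4} - \frac{47}{120} e_{2} e_{3} e_{4} + \frac{205}{144} e_{1} e_{2} e_{3} e_{4}
step 5: -\frac{5}{4} e_{1} e_{2} - \frac{13}{90} e_{1} e_{3} - \frac{715}{144} e_{1} e_{4} + \frac{755}{432} e_{2} e_{3} + \frac{17}{20} e_{2} e_{4} + \frac{29}{90} e_{3} e_{4}
Answer: \frac{17}{20}


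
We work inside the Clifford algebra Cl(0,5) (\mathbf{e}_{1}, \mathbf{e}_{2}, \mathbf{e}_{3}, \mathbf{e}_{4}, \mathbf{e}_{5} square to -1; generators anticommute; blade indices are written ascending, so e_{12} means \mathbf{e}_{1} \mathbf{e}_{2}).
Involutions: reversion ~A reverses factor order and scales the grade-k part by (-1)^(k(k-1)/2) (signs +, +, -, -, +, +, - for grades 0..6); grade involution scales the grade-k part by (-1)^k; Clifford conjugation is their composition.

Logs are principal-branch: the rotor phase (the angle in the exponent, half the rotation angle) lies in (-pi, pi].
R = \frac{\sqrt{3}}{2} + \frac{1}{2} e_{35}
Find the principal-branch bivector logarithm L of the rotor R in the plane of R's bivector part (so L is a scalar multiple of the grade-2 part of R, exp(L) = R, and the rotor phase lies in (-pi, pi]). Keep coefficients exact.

The scalar part of R is \frac{\sqrt{3}}{2}, so the principal-branch rotor phase is pinned; divide the bivector part by its sine to get the unit plane — L is the phase times that plane.
Concretely: cos(phase) = \frac{\sqrt{3}}{2} gives phase = ±\frac{\pi}{6}, and since phase/sin(phase) is even the sign is immaterial: L = (phase/sin(phase)) * <R>_2 = (\frac{\pi}{3}) * <R>_2.
Answer: \frac{\pi}{6} e_{35}


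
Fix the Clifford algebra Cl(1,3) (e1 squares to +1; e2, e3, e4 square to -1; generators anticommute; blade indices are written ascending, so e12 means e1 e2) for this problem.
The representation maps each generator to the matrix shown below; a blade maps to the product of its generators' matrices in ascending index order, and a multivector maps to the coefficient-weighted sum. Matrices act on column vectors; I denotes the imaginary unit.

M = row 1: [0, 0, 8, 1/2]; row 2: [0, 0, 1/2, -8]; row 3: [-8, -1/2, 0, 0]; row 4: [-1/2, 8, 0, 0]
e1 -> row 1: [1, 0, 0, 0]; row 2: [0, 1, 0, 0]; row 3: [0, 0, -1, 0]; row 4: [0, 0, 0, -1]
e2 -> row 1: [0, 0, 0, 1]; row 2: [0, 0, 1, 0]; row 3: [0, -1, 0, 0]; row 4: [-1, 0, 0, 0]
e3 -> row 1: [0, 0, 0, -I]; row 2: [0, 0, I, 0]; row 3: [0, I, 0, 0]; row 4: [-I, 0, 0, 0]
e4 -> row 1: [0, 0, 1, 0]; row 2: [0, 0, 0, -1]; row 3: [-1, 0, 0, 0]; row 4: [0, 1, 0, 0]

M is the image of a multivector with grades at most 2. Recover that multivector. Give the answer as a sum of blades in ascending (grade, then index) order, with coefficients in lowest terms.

Method: the blade images are trace-orthogonal — tr(rho(e_A) rho(e_B)^-1) = 4 if A = B and 0 otherwise — and rho(e_A)^-1 = (e_A)^2 * rho(e_A) with (e_A)^2 = +1 or -1, so the coefficient of e_A in the preimage is (e_A)^2 * tr(M rho(e_A))/4.
Nonzero projections over blades of grade <= 2: e2: (e2)^2 = -1, tr(M rho(e2)) = -2, coefficient 1/2; e4: (e4)^2 = -1, tr(M rho(e4)) = -32, coefficient 8. Every other blade of grade <= 2 projects to 0.
Answer: 1/2*e2 + 8*e4


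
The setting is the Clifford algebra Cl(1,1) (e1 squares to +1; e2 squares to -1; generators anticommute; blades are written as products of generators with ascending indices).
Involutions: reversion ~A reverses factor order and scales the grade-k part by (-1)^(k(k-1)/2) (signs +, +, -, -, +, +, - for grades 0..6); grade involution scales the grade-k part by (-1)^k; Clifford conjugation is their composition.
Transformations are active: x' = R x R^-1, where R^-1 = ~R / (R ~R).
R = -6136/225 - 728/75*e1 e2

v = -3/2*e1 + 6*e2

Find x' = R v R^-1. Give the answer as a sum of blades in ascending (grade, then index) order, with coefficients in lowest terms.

~R = -6136/225 + 728/75*e1 e2, and R ~R = 6576128/10125, so R^-1 = ~R / (6576128/10125).
R v = 7436/75*e1 - 13364/75*e2
Answer: -20751/3040*e1 + 27249/3040*e2


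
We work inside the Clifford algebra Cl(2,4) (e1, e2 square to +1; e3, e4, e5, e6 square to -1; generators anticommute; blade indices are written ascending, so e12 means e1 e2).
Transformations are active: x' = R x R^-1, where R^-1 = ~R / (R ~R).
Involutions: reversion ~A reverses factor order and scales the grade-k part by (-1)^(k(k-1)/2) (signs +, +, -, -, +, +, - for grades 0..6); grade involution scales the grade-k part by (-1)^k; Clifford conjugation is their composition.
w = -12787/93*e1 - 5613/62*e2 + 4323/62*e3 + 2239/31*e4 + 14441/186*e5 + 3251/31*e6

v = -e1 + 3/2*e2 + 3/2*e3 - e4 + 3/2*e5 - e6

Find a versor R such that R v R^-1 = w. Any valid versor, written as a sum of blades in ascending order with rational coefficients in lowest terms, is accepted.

Key observation: q(v) = q(w) = -13/4 (sandwiches preserve the norm), so R = v + w = -12880/93*e1 - 2760/31*e2 + 2208/31*e3 + 2208/31*e4 + 7360/93*e5 + 3220/31*e6 works whenever it is invertible — the component of v along it is kept and (v - w)/2 reverses, sending v to w.
Answer: -12880/93*e1 - 2760/31*e2 + 2208/31*e3 + 2208/31*e4 + 7360/93*e5 + 3220/31*e6


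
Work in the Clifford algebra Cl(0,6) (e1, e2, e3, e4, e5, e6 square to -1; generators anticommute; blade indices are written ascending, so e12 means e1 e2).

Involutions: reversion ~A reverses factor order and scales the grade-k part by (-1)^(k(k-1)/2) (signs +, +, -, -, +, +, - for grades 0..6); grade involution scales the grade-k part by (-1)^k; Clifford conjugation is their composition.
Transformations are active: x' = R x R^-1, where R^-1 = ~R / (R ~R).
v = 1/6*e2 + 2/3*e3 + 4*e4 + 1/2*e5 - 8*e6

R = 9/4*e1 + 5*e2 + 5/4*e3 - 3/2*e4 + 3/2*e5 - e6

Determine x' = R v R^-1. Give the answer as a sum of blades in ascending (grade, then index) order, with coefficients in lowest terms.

~R = 9/4*e1 + 5*e2 + 5/4*e3 - 3/2*e4 + 3/2*e5 - e6, and R ~R = -297/8, so R^-1 = ~R / (-297/8).
R v = -53/12 + 3/8*e12 + 3/2*e13 + 9*e14 + 9/8*e15 - 18*e16 + 25/8*e23 + 81/4*e24 + 9/4*e25 - 239/6*e26 + 6*e34 - 3/8*e35 - 28/3*e36 - 27/4*e45 + 16*e46 - 23/2*e56
Answer: 53/99*e1 + 1823/1782*e2 - 329/891*e3 - 1294/297*e4 - 85/594*e5 + 6916/891*e6


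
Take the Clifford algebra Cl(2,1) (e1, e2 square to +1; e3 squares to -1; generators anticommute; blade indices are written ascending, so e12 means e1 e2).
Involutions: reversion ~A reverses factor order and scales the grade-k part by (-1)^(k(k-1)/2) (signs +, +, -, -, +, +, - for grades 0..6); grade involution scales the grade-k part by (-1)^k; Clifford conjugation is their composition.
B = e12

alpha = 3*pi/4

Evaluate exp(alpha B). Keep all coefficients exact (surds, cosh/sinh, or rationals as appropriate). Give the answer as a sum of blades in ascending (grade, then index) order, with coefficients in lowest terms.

B^2 = (1)^2*(e12)^2 = 1*(-1) = -1 (a basis 2-blade squares to minus the product of its generators' squares).
B^2 = -1 — circular case — the even/odd split gives cos and sin: l = 1, alpha*l = 3*pi/4, so exp(alpha B) = cos(3*pi/4) + (sin(3*pi/4)/1)*B = -sqrt(2)/2 + (sqrt(2)/2)*B.
Answer: -sqrt(2)/2 + sqrt(2)/2*e12


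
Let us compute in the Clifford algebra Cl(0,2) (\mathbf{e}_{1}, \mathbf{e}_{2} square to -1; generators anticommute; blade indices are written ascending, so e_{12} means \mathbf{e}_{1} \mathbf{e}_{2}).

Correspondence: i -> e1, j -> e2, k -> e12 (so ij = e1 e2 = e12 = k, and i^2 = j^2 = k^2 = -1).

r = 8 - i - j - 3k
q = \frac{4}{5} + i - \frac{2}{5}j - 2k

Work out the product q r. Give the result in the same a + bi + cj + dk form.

In blades: q = \frac{4}{5} + e_{1} - \frac{2}{5} e_{2} - 2 e_{12}, r = 8 - e_{1} - e_{2} - 3 e_{12}.
Distribute q over r term by term (generator squares from the signature, products reordered to ascending indices): (\frac{4}{5})*r = \frac{32}{5} - \frac{4}{5} e_{1} - \frac{4}{5} e_{2} - \frac{12}{5} e_{12}; (e_{1})*r = 1 + 8 e_{1} + 3 e_{2} - e_{12}; (-\frac{2}{5} e_{2})*r = -\frac{2}{5} + \frac{6}{5} e_{1} - \frac{16}{5} e_{2} - \frac{2}{5} e_{12}; (-2 e_{12})*r = -6 - 2 e_{1} + 2 e_{2} - 16 e_{12}.
Sum: 1 + \frac{32}{5} e_{1} + e_{2} - \frac{99}{5} e_{12}; translating back through the correspondence:
Answer: 1 + \frac{32}{5}i + j - \frac{99}{5}k


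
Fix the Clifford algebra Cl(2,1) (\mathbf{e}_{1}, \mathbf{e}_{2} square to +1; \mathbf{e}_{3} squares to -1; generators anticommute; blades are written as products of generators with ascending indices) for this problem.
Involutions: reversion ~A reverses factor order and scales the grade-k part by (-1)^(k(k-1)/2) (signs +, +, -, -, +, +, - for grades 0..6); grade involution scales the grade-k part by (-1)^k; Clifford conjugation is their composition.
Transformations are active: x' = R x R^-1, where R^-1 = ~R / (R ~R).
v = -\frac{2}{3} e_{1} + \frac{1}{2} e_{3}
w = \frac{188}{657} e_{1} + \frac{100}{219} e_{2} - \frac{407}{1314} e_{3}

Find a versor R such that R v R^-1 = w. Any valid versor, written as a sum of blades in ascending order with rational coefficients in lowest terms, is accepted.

Equal squares first: v^2 = w^2 = \frac{7}{36}. Then v + w = -\frac{250}{657} e_{1} + \frac{100}{219} e_{2} + \frac{125}{657} e_{3} is a versor taking v to w, provided it is invertible.
Answer: -\frac{250}{657} e_{1} + \frac{100}{219} e_{2} + \frac{125}{657} e_{3}


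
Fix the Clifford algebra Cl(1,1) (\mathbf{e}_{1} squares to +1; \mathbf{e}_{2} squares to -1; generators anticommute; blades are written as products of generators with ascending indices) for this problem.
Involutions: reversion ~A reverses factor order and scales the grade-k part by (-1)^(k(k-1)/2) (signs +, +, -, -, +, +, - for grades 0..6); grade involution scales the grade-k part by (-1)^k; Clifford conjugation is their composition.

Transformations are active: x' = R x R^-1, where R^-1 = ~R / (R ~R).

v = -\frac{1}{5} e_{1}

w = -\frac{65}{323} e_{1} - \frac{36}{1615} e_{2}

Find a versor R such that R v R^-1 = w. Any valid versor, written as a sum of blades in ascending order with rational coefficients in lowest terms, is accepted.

The midline construction: v and w both square to \frac{1}{25}, so reflecting in their sum -\frac{648}{1615} e_{1} - \frac{36}{1615} e_{2} exchanges them.
Answer: -\frac{648}{1615} e_{1} - \frac{36}{1615} e_{2}


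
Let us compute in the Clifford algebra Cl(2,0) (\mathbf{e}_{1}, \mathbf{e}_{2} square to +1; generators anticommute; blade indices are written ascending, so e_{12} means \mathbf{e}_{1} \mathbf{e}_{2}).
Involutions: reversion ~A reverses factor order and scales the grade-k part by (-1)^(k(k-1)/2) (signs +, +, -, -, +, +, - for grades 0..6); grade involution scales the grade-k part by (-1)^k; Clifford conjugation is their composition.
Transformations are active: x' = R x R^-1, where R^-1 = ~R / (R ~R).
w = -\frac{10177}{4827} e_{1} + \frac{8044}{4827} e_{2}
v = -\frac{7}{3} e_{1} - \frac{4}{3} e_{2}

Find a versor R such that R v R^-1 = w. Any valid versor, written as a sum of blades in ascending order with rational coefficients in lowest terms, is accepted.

Here q(v) = q(w) = \frac{65}{9}; the classical choice R = v + w = -\frac{21440}{4827} e_{1} + \frac{536}{1609} e_{2} then realises v -> w under the sandwich.
Answer: -\frac{21440}{4827} e_{1} + \frac{536}{1609} e_{2}


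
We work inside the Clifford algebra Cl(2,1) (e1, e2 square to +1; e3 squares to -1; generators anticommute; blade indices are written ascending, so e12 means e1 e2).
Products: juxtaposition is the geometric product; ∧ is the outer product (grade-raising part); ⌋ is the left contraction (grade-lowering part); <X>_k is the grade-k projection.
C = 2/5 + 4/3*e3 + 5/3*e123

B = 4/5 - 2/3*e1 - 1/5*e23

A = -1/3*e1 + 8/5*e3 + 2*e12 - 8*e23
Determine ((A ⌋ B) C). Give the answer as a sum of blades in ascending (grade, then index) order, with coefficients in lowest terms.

step 1: 82/45 - 8/25*e2
step 2: 164/225 - 16/125*e2 + 328/135*e3 + 8/15*e13 - 32/75*e23 + 82/27*e123
Answer: 164/225 - 16/125*e2 + 328/135*e3 + 8/15*e13 - 32/75*e23 + 82/27*e123


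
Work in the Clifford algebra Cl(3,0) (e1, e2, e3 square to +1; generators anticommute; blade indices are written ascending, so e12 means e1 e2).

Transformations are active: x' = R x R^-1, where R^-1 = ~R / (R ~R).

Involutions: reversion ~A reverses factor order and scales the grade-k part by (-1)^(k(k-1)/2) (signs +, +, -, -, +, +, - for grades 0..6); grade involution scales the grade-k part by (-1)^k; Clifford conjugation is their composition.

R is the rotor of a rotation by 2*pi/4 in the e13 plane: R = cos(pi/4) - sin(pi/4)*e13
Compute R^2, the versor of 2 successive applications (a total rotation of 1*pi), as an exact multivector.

Rotor phase runs at HALF the rotation angle; powers of one rotor simply add phase, so after 2 steps in e13 the phase is 2*pi/4 = pi/2 and R^2 = cos(pi/2) - sin(pi/2)*e13.
cos(pi/2) = 0 and sin(pi/2) = 1, so R^2 = -e13. The net rotation is 1*pi; the rotor keeps the half-angle phase exactly.
Answer: -e13


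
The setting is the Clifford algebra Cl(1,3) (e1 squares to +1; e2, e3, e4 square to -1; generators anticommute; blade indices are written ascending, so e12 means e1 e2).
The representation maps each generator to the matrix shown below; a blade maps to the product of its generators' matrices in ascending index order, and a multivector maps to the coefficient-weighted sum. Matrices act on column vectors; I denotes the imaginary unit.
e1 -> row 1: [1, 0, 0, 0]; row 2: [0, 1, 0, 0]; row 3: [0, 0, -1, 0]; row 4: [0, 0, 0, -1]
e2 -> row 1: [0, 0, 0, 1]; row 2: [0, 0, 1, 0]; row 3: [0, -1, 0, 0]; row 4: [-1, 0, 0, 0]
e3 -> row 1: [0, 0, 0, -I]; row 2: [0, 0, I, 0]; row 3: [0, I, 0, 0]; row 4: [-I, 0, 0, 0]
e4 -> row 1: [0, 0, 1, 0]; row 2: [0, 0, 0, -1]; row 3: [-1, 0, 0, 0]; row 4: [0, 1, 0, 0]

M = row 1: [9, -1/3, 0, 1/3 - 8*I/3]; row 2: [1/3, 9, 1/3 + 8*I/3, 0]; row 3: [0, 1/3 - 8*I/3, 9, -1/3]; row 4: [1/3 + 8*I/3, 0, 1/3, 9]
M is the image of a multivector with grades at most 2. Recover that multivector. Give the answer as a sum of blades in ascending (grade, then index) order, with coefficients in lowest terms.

Method: the blade images are trace-orthogonal — tr(rho(e_A) rho(e_B)^-1) = 4 if A = B and 0 otherwise — and rho(e_A)^-1 = (e_A)^2 * rho(e_A) with (e_A)^2 = +1 or -1, so the coefficient of e_A in the preimage is (e_A)^2 * tr(M rho(e_A))/4.
Nonzero projections over blades of grade <= 2: 1: (1)^2 = +1, tr(M 1) = 36, coefficient 9; e12: (e12)^2 = +1, tr(M rho(e12)) = 4/3, coefficient 1/3; e13: (e13)^2 = +1, tr(M rho(e13)) = 32/3, coefficient 8/3; e24: (e24)^2 = -1, tr(M rho(e24)) = 4/3, coefficient -1/3. Every other blade of grade <= 2 projects to 0.
Answer: 9 + 1/3*e12 + 8/3*e13 - 1/3*e24


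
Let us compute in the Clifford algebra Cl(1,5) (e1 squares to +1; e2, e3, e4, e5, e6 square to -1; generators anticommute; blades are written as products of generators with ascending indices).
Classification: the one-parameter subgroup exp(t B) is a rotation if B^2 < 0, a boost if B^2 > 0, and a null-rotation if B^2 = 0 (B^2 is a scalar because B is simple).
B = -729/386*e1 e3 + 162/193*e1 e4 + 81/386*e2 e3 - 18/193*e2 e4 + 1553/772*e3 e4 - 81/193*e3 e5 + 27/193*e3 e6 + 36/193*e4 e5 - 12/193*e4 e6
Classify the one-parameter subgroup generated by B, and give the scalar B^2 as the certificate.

B^2 term by term: the squares give (-729/386)^2*(e1 e3)^2 + (162/193)^2*(e1 e4)^2 + (81/386)^2*(e2 e3)^2 + (-18/193)^2*(e2 e4)^2 + (1553/772)^2*(e3 e4)^2 + (-81/193)^2*(e3 e5)^2 + (27/193)^2*(e3 e6)^2 + (36/193)^2*(e4 e5)^2 + (-12/193)^2*(e4 e6)^2 = 531441/148996*(+1) + 26244/37249*(+1) + 6561/148996*(-1) + 324/37249*(-1) + 2411809/595984*(-1) + 6561/37249*(-1) + 729/37249*(-1) + 1296/37249*(-1) + 144/37249*(-1) = -1/16 (each basis 2-blade squares to minus the product of its generators' squares); cross terms between blades sharing an index anticommute and cancel; the commuting (index-disjoint) pairs give grade-4 terms 2*c*c'*(blade product), which cancel blade by blade — e1 e2 e3 e4: -13122/37249 + 13122/37249 = 0; e1 e3 e4 e5: -26244/37249 + 26244/37249 = 0; e1 e3 e4 e6: 8748/37249 - 8748/37249 = 0; e2 e3 e4 e5: 2916/37249 - 2916/37249 = 0; e2 e3 e4 e6: -972/37249 + 972/37249 = 0; e3 e4 e5 e6: -1944/37249 + 1944/37249 = 0 — confirming B is simple. So B^2 = -1/16.
Answer: rotation, certificate B^2 = -1/16. Certificate logic: -1/16 is a conjugation-invariant scalar, so its sign fixes rotation versus boost versus null-rotation outright.


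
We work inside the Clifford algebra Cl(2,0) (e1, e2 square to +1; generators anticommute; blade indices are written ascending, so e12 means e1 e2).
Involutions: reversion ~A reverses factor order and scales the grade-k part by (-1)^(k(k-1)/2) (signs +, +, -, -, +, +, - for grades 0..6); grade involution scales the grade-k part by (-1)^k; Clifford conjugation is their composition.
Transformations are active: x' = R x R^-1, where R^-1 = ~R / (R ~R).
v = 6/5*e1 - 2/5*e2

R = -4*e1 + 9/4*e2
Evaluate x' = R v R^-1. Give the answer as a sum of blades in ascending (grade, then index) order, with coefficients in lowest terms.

~R = -4*e1 + 9/4*e2, and R ~R = 337/16, so R^-1 = ~R / (337/16).
R v = -57/10 - 11/10*e12
Answer: 1626/1685*e1 - 1378/1685*e2


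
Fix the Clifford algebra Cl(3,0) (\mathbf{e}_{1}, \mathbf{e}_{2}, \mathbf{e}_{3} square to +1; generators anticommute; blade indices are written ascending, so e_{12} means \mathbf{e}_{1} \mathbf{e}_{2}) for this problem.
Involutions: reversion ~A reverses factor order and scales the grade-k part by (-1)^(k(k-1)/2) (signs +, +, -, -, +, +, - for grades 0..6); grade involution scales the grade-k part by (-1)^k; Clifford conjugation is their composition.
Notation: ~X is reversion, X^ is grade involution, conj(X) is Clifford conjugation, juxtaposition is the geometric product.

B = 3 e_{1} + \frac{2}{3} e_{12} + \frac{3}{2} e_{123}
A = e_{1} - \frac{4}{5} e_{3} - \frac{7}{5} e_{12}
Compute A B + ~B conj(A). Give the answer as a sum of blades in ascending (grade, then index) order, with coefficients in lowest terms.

first term: \frac{59}{15} + \frac{73}{15} e_{2} + \frac{21}{10} e_{3} - \frac{6}{5} e_{12} + \frac{12}{5} e_{13} + \frac{3}{2} e_{23} - \frac{8}{15} e_{123}
second term: -\frac{31}{15} + \frac{53}{15} e_{2} + \frac{21}{10} e_{3} - \frac{6}{5} e_{12} + \frac{12}{5} e_{13} + \frac{3}{2} e_{23} - \frac{8}{15} e_{123}
Answer: \frac{28}{15} + \frac{42}{5} e_{2} + \frac{21}{5} e_{3} - \frac{12}{5} e_{12} + \frac{24}{5} e_{13} + 3 e_{23} - \frac{16}{15} e_{123}


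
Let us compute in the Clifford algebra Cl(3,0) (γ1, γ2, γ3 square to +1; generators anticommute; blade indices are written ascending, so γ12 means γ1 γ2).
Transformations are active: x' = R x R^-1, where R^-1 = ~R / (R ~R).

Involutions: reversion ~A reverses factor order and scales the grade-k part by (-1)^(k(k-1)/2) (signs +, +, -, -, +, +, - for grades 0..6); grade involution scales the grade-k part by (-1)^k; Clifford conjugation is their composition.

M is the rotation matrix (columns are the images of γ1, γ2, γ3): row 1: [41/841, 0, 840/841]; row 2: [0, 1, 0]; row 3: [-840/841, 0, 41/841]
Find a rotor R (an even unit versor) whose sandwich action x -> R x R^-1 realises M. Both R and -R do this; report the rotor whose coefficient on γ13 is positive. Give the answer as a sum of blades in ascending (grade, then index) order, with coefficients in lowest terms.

Method: write R = a + b12*γ12 + b13*γ13 + b23*γ23 with a^2 + b12^2 + b13^2 + b23^2 = 1 (so R^-1 = ~R). Expanding the columns R e_j ~R gives tr M = 4a^2 - 1 and, from the antisymmetric part, M21 - M12 = -4a*b12, M13 - M31 = 4a*b13, M32 - M23 = -4a*b23.
Here tr M = 923/841, so a^2 = (1 + tr M)/4 = 441/841 and a = ±21/29. Taking a = 21/29: M21 - M12 = 0, M13 - M31 = 1680/841, M32 - M23 = 0, giving b12 = 0, b13 = 20/29, b23 = 0, i.e. R = 21/29 + 20/29*γ13.
Its γ13 coefficient is already positive.
Answer: 21/29 + 20/29*γ13. Uniqueness: Spin(3) -> SO(3) maps R and -R to the same rotation of trace 923/841; fixing the sign of the γ13 coefficient removes the ambiguity.


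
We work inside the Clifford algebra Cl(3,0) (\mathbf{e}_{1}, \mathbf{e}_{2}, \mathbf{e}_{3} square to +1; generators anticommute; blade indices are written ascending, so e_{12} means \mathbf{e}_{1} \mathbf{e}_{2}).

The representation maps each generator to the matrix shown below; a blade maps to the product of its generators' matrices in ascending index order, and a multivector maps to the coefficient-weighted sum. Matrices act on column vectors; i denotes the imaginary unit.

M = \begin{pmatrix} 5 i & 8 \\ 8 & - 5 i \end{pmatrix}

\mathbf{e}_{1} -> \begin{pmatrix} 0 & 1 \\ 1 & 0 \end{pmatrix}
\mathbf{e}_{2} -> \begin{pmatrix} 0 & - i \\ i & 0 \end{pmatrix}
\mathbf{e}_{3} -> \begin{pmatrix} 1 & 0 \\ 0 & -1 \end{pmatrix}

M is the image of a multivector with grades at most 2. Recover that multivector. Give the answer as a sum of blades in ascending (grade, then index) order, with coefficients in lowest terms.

Method: 1, rho(e_{1}), rho(e_{2}), rho(e_{3}) form a trace-orthogonal basis of the 2x2 complex matrices (tr(X Y) = 2 if X = Y, else 0), so M = m0*1 + m1*rho(e_{1}) + m2*rho(e_{2}) + m3*rho(e_{3}) with m0 = tr(M)/2 = 0, m1 = tr(M rho(e_{1}))/2 = 8, m2 = tr(M rho(e_{2}))/2 = 0, m3 = tr(M rho(e_{3}))/2 = 5 i.
Multiplying table entries, the bivector images are rho(e_{12}) = i*rho(e_{3}), rho(e_{13}) = -i*rho(e_{2}), rho(e_{23}) = i*rho(e_{1}); with real blade coefficients the real parts of m0..m3 are the coefficients of 1, e_{1}, e_{2}, e_{3} and the imaginary parts give the bivectors (e_{23}: Im m1, e_{13}: -Im m2, e_{12}: Im m3).
Answer: 8 e_{1} + 5 e_{12}


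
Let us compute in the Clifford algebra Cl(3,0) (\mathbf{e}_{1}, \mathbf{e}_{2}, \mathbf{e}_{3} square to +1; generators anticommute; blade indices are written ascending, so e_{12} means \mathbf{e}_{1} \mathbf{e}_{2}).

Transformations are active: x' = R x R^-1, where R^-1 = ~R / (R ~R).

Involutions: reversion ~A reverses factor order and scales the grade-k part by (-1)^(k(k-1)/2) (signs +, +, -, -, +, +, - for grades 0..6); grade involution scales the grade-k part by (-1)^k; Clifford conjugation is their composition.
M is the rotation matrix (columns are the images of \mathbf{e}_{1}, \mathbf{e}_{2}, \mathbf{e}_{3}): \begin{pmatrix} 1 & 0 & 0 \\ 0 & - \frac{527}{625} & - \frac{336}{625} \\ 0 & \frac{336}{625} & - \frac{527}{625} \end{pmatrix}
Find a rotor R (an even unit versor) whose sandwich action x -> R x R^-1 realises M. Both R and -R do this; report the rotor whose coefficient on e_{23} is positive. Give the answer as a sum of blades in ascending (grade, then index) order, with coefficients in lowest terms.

Method: write R = a + b12*e_{12} + b13*e_{13} + b23*e_{23} with a^2 + b12^2 + b13^2 + b23^2 = 1 (so R^-1 = ~R). Expanding the columns R e_j ~R gives tr M = 4a^2 - 1 and, from the antisymmetric part, M21 - M12 = -4a*b12, M13 - M31 = 4a*b13, M32 - M23 = -4a*b23.
Here tr M = -\frac{429}{625}, so a^2 = (1 + tr M)/4 = \frac{49}{625} and a = ±\frac{7}{25}. Taking a = \frac{7}{25}: M21 - M12 = 0, M13 - M31 = 0, M32 - M23 = \frac{672}{625}, giving b12 = 0, b13 = 0, b23 = -\frac{24}{25}, i.e. R = \frac{7}{25} - \frac{24}{25} e_{23}.
Its e_{23} coefficient is negative, so report the other preimage -R.
Answer: -\frac{7}{25} + \frac{24}{25} e_{23}. Why the constraint matters: R and -R act identically through the sandwich — M has trace -\frac{429}{625} either way — so only the sign condition on e_{23} picks one of the two preimages.


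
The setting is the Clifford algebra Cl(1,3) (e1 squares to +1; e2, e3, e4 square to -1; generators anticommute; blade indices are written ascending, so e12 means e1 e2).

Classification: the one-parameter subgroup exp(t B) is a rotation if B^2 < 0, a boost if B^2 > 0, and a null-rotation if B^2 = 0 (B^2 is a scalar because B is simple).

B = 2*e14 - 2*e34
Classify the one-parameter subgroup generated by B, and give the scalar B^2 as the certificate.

B^2 term by term: the squares give (2)^2*(e14)^2 + (-2)^2*(e34)^2 = 4*(+1) + 4*(-1) = 0 (each basis 2-blade squares to minus the product of its generators' squares); cross terms between blades sharing an index anticommute and cancel. So B^2 = 0.
Answer: null-rotation, certificate B^2 = 0. B^2 = 0 is basis-independent, so its sign is the whole story.


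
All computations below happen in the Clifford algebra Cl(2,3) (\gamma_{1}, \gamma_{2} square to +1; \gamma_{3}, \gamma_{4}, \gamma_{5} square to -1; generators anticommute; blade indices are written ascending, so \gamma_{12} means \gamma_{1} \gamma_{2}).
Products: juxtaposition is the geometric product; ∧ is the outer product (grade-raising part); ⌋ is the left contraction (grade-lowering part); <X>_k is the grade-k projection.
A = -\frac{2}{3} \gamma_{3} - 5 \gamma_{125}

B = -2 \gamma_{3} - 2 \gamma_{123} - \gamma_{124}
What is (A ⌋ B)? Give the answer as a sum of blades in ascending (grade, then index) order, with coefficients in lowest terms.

step 1: -\frac{4}{3} - \frac{4}{3} \gamma_{12}
Answer: -\frac{4}{3} - \frac{4}{3} \gamma_{12}


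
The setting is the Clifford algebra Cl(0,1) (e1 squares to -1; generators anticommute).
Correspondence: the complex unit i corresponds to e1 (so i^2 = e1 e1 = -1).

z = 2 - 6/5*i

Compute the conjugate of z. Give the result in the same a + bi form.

In blades: z = 2 - 6/5*e1.
Conjugation here is Clifford conjugation: the scalar is fixed and the grade-1 and grade-2 blades all flip sign, giving 2 + 6/5*e1; translating back:
Answer: 2 + 6/5*i


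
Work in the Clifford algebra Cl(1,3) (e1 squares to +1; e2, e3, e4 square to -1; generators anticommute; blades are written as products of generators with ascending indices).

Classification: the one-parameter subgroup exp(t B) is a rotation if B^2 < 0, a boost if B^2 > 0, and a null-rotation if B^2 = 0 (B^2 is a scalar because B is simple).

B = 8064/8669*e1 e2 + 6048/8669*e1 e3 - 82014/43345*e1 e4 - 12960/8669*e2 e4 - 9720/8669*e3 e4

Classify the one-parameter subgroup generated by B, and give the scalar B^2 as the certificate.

B^2 term by term: the squares give (8064/8669)^2*(e1 e2)^2 + (6048/8669)^2*(e1 e3)^2 + (-82014/43345)^2*(e1 e4)^2 + (-12960/8669)^2*(e2 e4)^2 + (-9720/8669)^2*(e3 e4)^2 = 65028096/75151561*(+1) + 36578304/75151561*(+1) + 6726296196/1878789025*(+1) + 167961600/75151561*(-1) + 94478400/75151561*(-1) = 36/25 (each basis 2-blade squares to minus the product of its generators' squares); cross terms between blades sharing an index anticommute and cancel; the commuting (index-disjoint) pairs give grade-4 terms 2*c*c'*(blade product), which cancel blade by blade — e1 e2 e3 e4: -156764160/75151561 + 156764160/75151561 = 0 — confirming B is simple. So B^2 = 36/25.
Answer: boost, certificate B^2 = 36/25. The class reads off the invariant scalar 36/25 directly.


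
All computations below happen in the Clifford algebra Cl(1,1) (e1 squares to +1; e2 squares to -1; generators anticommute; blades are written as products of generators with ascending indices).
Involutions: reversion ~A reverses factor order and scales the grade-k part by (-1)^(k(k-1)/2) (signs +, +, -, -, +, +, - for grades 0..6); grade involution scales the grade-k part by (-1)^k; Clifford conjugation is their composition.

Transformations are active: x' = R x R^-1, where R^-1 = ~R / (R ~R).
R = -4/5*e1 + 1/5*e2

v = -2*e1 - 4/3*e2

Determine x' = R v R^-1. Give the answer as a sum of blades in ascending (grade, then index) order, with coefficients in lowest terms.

~R = -4/5*e1 + 1/5*e2, and R ~R = 3/5, so R^-1 = ~R / (3/5).
R v = 28/15 + 22/15*e1 e2
Answer: -134/45*e1 + 116/45*e2


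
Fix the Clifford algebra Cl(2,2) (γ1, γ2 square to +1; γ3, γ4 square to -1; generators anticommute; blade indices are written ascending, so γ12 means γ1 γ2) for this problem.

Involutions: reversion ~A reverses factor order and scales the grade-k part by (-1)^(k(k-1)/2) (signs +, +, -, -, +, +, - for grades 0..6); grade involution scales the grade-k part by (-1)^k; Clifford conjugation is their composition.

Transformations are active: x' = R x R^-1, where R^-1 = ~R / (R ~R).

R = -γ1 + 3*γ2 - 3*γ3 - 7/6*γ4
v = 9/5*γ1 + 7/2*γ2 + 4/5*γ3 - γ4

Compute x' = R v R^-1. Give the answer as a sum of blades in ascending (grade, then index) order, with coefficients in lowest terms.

~R = -γ1 + 3*γ2 - 3*γ3 - 7/6*γ4, and R ~R = -13/36, so R^-1 = ~R / (-13/36).
R v = 149/15 - 89/10*γ12 + 23/5*γ13 + 31/10*γ14 + 129/10*γ23 + 13/12*γ24 + 59/15*γ34
Answer: 3459/65*γ1 - 21911/130*γ2 + 10676/65*γ3 + 4237/65*γ4


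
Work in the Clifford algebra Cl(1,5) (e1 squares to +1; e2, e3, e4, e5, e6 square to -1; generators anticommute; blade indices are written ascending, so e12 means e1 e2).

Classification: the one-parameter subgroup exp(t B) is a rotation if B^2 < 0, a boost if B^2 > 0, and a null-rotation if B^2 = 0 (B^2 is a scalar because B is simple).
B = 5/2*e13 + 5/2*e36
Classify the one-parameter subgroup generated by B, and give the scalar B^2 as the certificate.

B^2 term by term: the squares give (5/2)^2*(e13)^2 + (5/2)^2*(e36)^2 = 25/4*(+1) + 25/4*(-1) = 0 (each basis 2-blade squares to minus the product of its generators' squares); cross terms between blades sharing an index anticommute and cancel. So B^2 = 0.
Answer: null-rotation, certificate B^2 = 0. Key observation: B^2 = 0 is a conjugation invariant, so its sign decides the class regardless of the surface form of B.


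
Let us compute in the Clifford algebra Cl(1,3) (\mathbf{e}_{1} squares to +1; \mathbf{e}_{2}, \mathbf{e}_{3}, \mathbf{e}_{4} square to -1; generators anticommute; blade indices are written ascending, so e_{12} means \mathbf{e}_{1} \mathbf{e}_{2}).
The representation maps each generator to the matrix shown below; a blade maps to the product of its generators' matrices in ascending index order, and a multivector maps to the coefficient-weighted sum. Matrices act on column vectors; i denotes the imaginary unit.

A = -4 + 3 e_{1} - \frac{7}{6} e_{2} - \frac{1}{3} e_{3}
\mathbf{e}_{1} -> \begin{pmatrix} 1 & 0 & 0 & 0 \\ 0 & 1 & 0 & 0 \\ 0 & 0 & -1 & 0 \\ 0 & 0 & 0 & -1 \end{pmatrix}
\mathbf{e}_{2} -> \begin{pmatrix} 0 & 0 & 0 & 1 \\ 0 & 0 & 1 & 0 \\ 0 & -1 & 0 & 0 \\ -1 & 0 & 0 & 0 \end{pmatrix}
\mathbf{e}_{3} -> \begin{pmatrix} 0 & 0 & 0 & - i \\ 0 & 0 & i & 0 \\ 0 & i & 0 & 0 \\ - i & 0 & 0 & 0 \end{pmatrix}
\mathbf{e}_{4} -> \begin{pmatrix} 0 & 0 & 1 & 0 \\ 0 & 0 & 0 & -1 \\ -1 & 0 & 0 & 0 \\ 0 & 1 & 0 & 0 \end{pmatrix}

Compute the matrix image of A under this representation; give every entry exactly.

M = (-4)*1 + (3)*rho(e_{1}) + (-\frac{7}{6})*rho(e_{2}) + (-\frac{1}{3})*rho(e_{3}), summed entrywise (1 is the identity matrix):
Answer: \begin{pmatrix} -1 & 0 & 0 & - \frac{7}{6} + \frac{i}{3} \\ 0 & -1 & - \frac{7}{6} - \frac{i}{3} & 0 \\ 0 & \frac{7}{6} - \frac{i}{3} & -7 & 0 \\ \frac{7}{6} + \frac{i}{3} & 0 & 0 & -7 \end{pmatrix}


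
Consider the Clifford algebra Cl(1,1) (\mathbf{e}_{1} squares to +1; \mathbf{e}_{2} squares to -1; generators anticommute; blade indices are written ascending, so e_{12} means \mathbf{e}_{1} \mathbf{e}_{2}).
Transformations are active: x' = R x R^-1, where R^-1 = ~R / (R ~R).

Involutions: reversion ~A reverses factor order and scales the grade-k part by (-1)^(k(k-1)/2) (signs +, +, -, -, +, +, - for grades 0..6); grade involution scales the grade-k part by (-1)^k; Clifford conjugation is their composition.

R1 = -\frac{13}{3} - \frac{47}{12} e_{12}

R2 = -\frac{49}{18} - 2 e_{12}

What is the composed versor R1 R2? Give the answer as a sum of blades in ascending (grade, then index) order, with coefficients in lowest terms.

Distribute over the terms of R1 (each basis-blade product reordered to ascending indices, repeated generators contracted through their squares):
(-\frac{13}{3}) R2 = \frac{637}{54} + \frac{26}{3} e_{12}
(-\frac{47}{12} e_{12}) R2 = \frac{47}{6} + \frac{2303}{216} e_{12}
Summing the partial products and collecting blades:
Answer: \frac{530}{27} + \frac{4175}{216} e_{12}


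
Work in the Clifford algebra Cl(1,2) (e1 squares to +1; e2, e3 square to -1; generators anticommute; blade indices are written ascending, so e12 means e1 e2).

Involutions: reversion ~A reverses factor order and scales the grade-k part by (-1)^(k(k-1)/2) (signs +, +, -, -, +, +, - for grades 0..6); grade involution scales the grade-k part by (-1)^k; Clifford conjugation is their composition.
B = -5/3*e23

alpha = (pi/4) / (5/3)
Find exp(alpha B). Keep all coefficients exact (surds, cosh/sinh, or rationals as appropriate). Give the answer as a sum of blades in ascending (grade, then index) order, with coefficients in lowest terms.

B^2 = (-5/3)^2*(e23)^2 = 25/9*(-1) = -25/9 (a basis 2-blade squares to minus the product of its generators' squares).
B^2 = -25/9 — the negative square puts this in the circular regime; l = 5/3, alpha*l = pi/4, so exp(alpha B) = cos(pi/4) + (sin(pi/4)/(5/3))*B = sqrt(2)/2 + (3*sqrt(2)/10)*B.
Answer: sqrt(2)/2 - sqrt(2)/2*e23
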